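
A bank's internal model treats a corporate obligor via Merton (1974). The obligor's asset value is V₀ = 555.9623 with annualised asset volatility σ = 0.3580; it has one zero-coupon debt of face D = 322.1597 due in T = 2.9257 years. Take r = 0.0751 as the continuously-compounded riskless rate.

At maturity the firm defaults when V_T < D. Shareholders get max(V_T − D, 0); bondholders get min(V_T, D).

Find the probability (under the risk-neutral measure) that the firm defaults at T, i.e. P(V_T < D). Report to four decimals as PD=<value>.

PD=0.1727

d₁ = [ln(V₀/D) + (r + σ²/2)T] / (σ√T)
   = [ln(555.9623/322.1597) + (0.0751 + 0.5·0.3580²)·2.9257] / (0.3580·√2.9257)
   = [0.545653 + 0.407205] / 0.612347 = 1.556074
d₂ = d₁ − σ√T = 1.556074 − 0.612347 = 0.943726
risk-neutral PD = N(−d₂) = N(-0.943726) = 0.172655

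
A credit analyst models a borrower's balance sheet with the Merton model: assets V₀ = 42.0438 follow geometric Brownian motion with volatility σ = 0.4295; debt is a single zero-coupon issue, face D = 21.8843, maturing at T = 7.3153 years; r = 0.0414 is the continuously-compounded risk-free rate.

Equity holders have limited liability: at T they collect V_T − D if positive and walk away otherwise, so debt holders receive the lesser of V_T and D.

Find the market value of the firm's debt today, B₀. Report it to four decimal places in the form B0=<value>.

d₁ = [ln(V₀/D) + (r + σ²/2)T] / (σ√T)
   = [ln(42.0438/21.8843) + (0.0414 + 0.5·0.4295²)·7.3153] / (0.4295·√7.3153)
   = [0.652942 + 0.977581] / 1.161661 = 1.403614
d₂ = d₁ − σ√T = 1.403614 − 1.161661 = 0.241954
N(d₁) = 0.919783,  N(d₂) = 0.595592,  e^(−rT) = 0.738707
E₀ = V₀·N(d₁) − D·e^(−rT)·N(d₂)
   = 42.0438·0.919783 − 21.8843·0.738707·0.595592 = 29.042782
B₀ = V₀ − E₀ = 42.0438 − 29.042782 = 13.001018

B0=13.0010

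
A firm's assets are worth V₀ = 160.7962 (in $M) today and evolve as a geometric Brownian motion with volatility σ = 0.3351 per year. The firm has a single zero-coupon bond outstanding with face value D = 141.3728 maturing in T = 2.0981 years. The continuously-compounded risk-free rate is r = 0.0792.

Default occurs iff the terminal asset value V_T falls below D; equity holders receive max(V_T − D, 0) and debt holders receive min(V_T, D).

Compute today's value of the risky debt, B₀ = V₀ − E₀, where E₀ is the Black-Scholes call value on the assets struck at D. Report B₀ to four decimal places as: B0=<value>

d₁ = [ln(V₀/D) + (r + σ²/2)T] / (σ√T)
   = [ln(160.7962/141.3728) + (0.0792 + 0.5·0.3351²)·2.0981] / (0.3351·√2.0981)
   = [0.128737 + 0.283969] / 0.485386 = 0.850265
d₂ = d₁ − σ√T = 0.850265 − 0.485386 = 0.364878
N(d₁) = 0.802411,  N(d₂) = 0.642399,  e^(−rT) = 0.846903
E₀ = V₀·N(d₁) − D·e^(−rT)·N(d₂)
   = 160.7962·0.802411 − 141.3728·0.846903·0.642399 = 52.110866
B₀ = V₀ − E₀ = 160.7962 − 52.110866 = 108.685334

B0=108.6853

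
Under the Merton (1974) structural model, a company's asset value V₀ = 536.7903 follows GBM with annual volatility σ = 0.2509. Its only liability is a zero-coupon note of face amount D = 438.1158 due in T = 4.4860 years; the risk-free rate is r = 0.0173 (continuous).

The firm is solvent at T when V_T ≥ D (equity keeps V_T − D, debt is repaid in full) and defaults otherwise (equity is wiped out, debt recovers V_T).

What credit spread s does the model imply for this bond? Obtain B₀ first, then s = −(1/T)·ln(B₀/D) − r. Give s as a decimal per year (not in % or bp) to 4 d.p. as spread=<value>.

spread=0.0269

d₁ = [ln(V₀/D) + (r + σ²/2)T] / (σ√T)
   = [ln(536.7903/438.1158) + (0.0173 + 0.5·0.2509²)·4.4860] / (0.2509·√4.4860)
   = [0.203124 + 0.218806] / 0.531411 = 0.793982
d₂ = d₁ − σ√T = 0.793982 − 0.531411 = 0.262572
N(d₁) = 0.786397,  N(d₂) = 0.603560,  e^(−rT) = 0.925327
E₀ = V₀·N(d₁) − D·e^(−rT)·N(d₂)
   = 536.7903·0.786397 − 438.1158·0.925327·0.603560 = 177.446990
B₀ = V₀ − E₀ = 536.7903 − 177.446990 = 359.343310
spread = −(1/T)·ln(B₀/D) − r = −(1/4.4860)·ln(359.343310/438.1158) − 0.0173 = 0.02688302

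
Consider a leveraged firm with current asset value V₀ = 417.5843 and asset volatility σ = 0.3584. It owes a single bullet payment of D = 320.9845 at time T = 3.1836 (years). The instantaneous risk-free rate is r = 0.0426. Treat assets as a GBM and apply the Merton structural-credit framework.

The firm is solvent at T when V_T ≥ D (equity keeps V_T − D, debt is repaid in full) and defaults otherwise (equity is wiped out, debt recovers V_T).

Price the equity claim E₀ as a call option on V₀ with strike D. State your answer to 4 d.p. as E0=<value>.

d₁ = [ln(V₀/D) + (r + σ²/2)T] / (σ√T)
   = [ln(417.5843/320.9845) + (0.0426 + 0.5·0.3584²)·3.1836] / (0.3584·√3.1836)
   = [0.263094 + 0.340089] / 0.639480 = 0.943239
d₂ = d₁ − σ√T = 0.943239 − 0.639480 = 0.303758
N(d₁) = 0.827221,  N(d₂) = 0.619344,  e^(−rT) = 0.873173
E₀ = V₀·N(d₁) − D·e^(−rT)·N(d₂)
   = 417.5843·0.827221 − 320.9845·0.873173·0.619344 = 171.847661

E0=171.8477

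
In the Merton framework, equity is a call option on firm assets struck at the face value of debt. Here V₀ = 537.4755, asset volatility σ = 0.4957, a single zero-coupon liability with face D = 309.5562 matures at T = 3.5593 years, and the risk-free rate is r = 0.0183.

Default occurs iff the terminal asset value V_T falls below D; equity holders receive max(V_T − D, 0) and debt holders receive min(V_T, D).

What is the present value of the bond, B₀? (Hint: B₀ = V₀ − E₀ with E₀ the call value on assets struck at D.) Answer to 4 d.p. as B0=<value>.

B0=236.8787

d₁ = [ln(V₀/D) + (r + σ²/2)T] / (σ√T)
   = [ln(537.4755/309.5562) + (0.0183 + 0.5·0.4957²)·3.5593] / (0.4957·√3.5593)
   = [0.551744 + 0.502428] / 0.935193 = 1.127224
d₂ = d₁ − σ√T = 1.127224 − 0.935193 = 0.192031
N(d₁) = 0.870176,  N(d₂) = 0.576141,  e^(−rT) = 0.936941
E₀ = V₀·N(d₁) − D·e^(−rT)·N(d₂)
   = 537.4755·0.870176 − 309.5562·0.936941·0.576141 = 300.596786
B₀ = V₀ − E₀ = 537.4755 − 300.596786 = 236.878714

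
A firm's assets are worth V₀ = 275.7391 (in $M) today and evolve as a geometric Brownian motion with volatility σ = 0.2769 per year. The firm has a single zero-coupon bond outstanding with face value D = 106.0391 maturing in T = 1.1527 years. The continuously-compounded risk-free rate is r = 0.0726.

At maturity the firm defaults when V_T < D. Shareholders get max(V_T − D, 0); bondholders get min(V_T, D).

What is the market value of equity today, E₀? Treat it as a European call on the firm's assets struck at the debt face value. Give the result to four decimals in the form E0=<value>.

E0=178.2157

d₁ = [ln(V₀/D) + (r + σ²/2)T] / (σ√T)
   = [ln(275.7391/106.0391) + (0.0726 + 0.5·0.2769²)·1.1527] / (0.2769·√1.1527)
   = [0.955647 + 0.127877] / 0.297291 = 3.644664
d₂ = d₁ − σ√T = 3.644664 − 0.297291 = 3.347373
N(d₁) = 0.999866,  N(d₂) = 0.999592,  e^(−rT) = 0.919720
E₀ = V₀·N(d₁) − D·e^(−rT)·N(d₂)
   = 275.7391·0.999866 − 106.0391·0.919720·0.999592 = 178.215689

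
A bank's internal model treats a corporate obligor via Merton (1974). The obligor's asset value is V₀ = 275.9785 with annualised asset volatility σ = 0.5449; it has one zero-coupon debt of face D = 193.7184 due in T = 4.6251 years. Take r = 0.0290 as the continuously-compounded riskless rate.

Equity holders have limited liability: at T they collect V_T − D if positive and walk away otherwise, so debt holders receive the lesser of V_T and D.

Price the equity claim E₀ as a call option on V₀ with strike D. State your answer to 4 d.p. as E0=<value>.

E0=159.0500

d₁ = [ln(V₀/D) + (r + σ²/2)T] / (σ√T)
   = [ln(275.9785/193.7184) + (0.0290 + 0.5·0.5449²)·4.6251] / (0.5449·√4.6251)
   = [0.353917 + 0.820761] / 1.171864 = 1.002401
d₂ = d₁ − σ√T = 1.002401 − 1.171864 = -0.169463
N(d₁) = 0.841925,  N(d₂) = 0.432716,  e^(−rT) = 0.874478
E₀ = V₀·N(d₁) − D·e^(−rT)·N(d₂)
   = 275.9785·0.841925 − 193.7184·0.874478·0.432716 = 159.050012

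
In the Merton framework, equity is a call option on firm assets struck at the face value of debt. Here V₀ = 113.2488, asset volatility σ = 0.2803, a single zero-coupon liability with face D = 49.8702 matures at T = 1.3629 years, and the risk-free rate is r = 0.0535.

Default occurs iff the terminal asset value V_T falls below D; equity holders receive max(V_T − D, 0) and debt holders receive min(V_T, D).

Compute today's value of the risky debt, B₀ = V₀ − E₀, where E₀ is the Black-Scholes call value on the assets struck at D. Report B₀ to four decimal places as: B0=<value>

B0=46.3407

d₁ = [ln(V₀/D) + (r + σ²/2)T] / (σ√T)
   = [ln(113.2488/49.8702) + (0.0535 + 0.5·0.2803²)·1.3629] / (0.2803·√1.3629)
   = [0.820164 + 0.126455] / 0.327231 = 2.892811
d₂ = d₁ − σ√T = 2.892811 − 0.327231 = 2.565580
N(d₁) = 0.998091,  N(d₂) = 0.994850,  e^(−rT) = 0.929680
E₀ = V₀·N(d₁) − D·e^(−rT)·N(d₂)
   = 113.2488·0.998091 − 49.8702·0.929680·0.994850 = 66.908068
B₀ = V₀ − E₀ = 113.2488 − 66.908068 = 46.340732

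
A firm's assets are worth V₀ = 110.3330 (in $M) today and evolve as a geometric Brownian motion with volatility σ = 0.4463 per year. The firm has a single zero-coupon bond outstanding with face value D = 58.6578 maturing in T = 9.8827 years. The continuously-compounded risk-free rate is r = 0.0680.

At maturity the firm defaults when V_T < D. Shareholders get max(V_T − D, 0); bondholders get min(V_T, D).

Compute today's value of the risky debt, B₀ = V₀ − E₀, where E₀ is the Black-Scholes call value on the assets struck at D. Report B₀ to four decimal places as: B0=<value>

d₁ = [ln(V₀/D) + (r + σ²/2)T] / (σ√T)
   = [ln(110.3330/58.6578) + (0.0680 + 0.5·0.4463²)·9.8827] / (0.4463·√9.8827)
   = [0.631783 + 1.656260] / 1.403023 = 1.630795
d₂ = d₁ − σ√T = 1.630795 − 1.403023 = 0.227772
N(d₁) = 0.948533,  N(d₂) = 0.590088,  e^(−rT) = 0.510674
E₀ = V₀·N(d₁) − D·e^(−rT)·N(d₂)
   = 110.3330·0.948533 − 58.6578·0.510674·0.590088 = 86.978405
B₀ = V₀ − E₀ = 110.3330 − 86.978405 = 23.354595

B0=23.3546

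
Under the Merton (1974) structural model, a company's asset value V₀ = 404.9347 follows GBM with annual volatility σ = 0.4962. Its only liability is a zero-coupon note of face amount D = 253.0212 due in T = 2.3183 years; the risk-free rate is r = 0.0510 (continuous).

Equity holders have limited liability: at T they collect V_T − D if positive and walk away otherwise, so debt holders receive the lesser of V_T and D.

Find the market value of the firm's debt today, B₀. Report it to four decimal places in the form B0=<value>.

d₁ = [ln(V₀/D) + (r + σ²/2)T] / (σ√T)
   = [ln(404.9347/253.0212) + (0.0510 + 0.5·0.4962²)·2.3183] / (0.4962·√2.3183)
   = [0.470253 + 0.403633] / 0.755512 = 1.156679
d₂ = d₁ − σ√T = 1.156679 − 0.755512 = 0.401167
N(d₁) = 0.876298,  N(d₂) = 0.655851,  e^(−rT) = 0.888489
E₀ = V₀·N(d₁) − D·e^(−rT)·N(d₂)
   = 404.9347·0.876298 − 253.0212·0.888489·0.655851 = 207.403940
B₀ = V₀ − E₀ = 404.9347 − 207.403940 = 197.530760

B0=197.5308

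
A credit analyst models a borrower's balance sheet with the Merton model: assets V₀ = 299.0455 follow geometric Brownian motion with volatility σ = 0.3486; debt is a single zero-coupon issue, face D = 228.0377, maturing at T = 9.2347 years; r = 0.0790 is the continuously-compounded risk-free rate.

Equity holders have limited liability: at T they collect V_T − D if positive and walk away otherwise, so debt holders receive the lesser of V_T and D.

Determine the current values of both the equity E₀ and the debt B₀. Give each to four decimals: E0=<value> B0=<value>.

d₁ = [ln(V₀/D) + (r + σ²/2)T] / (σ√T)
   = [ln(299.0455/228.0377) + (0.0790 + 0.5·0.3486²)·9.2347] / (0.3486·√9.2347)
   = [0.271085 + 1.290651] / 1.059348 = 1.474242
d₂ = d₁ − σ√T = 1.474242 − 1.059348 = 0.414893
N(d₁) = 0.929792,  N(d₂) = 0.660890,  e^(−rT) = 0.482130
E₀ = V₀·N(d₁) − D·e^(−rT)·N(d₂)
   = 299.0455·0.929792 − 228.0377·0.482130·0.660890 = 205.389249
B₀ = V₀ − E₀ = 299.0455 − 205.389249 = 93.656251

E0=205.3892 B0=93.6563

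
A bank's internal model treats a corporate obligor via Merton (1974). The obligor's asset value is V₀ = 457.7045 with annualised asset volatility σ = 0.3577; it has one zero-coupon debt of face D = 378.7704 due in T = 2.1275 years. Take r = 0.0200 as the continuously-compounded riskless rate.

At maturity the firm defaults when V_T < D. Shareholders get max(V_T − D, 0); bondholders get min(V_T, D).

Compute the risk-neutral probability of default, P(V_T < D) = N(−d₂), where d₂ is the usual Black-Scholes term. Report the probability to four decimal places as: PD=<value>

PD=0.4272

d₁ = [ln(V₀/D) + (r + σ²/2)T] / (σ√T)
   = [ln(457.7045/378.7704) + (0.0200 + 0.5·0.3577²)·2.1275] / (0.3577·√2.1275)
   = [0.189294 + 0.178656] / 0.521740 = 0.705236
d₂ = d₁ − σ√T = 0.705236 − 0.521740 = 0.183497
risk-neutral PD = N(−d₂) = N(-0.183497) = 0.427204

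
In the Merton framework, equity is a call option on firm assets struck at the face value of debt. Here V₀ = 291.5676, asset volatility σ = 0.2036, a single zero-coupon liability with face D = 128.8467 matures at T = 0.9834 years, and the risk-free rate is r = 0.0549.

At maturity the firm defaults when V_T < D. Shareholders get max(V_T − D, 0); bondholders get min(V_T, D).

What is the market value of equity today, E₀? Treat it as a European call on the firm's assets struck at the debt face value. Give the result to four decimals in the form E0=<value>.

d₁ = [ln(V₀/D) + (r + σ²/2)T] / (σ√T)
   = [ln(291.5676/128.8467) + (0.0549 + 0.5·0.2036²)·0.9834] / (0.2036·√0.9834)
   = [0.816649 + 0.074371] / 0.201903 = 4.413106
d₂ = d₁ − σ√T = 4.413106 − 0.201903 = 4.211203
N(d₁) = 0.999995,  N(d₂) = 0.999987,  e^(−rT) = 0.947443
E₀ = V₀·N(d₁) − D·e^(−rT)·N(d₂)
   = 291.5676·0.999995 − 128.8467·0.947443·0.999987 = 169.492780

E0=169.4928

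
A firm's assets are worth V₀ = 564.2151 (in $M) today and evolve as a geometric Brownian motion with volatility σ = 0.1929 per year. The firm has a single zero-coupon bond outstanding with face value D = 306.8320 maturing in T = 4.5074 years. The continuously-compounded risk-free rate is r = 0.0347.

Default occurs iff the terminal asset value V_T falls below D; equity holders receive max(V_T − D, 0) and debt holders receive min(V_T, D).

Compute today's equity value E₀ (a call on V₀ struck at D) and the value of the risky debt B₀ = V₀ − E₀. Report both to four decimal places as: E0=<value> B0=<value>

d₁ = [ln(V₀/D) + (r + σ²/2)T] / (σ√T)
   = [ln(564.2151/306.8320) + (0.0347 + 0.5·0.1929²)·4.5074] / (0.1929·√4.5074)
   = [0.609135 + 0.240268] / 0.409539 = 2.074047
d₂ = d₁ − σ√T = 2.074047 − 0.409539 = 1.664508
N(d₁) = 0.980963,  N(d₂) = 0.951995,  e^(−rT) = 0.855211
E₀ = V₀·N(d₁) − D·e^(−rT)·N(d₂)
   = 564.2151·0.980963 − 306.8320·0.855211·0.951995 = 303.664630
B₀ = V₀ − E₀ = 564.2151 − 303.664630 = 260.550470

E0=303.6646 B0=260.5505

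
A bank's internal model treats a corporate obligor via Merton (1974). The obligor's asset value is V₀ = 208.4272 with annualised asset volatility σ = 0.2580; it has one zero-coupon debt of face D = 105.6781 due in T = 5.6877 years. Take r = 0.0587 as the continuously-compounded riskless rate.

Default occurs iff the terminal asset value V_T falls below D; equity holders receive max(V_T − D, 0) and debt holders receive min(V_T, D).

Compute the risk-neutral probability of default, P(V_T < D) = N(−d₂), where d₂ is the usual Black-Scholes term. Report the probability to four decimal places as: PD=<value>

PD=0.0903

d₁ = [ln(V₀/D) + (r + σ²/2)T] / (σ√T)
   = [ln(208.4272/105.6781) + (0.0587 + 0.5·0.2580²)·5.6877] / (0.2580·√5.6877)
   = [0.679192 + 0.523166] / 0.615302 = 1.954096
d₂ = d₁ − σ√T = 1.954096 − 0.615302 = 1.338794
risk-neutral PD = N(−d₂) = N(-1.338794) = 0.090319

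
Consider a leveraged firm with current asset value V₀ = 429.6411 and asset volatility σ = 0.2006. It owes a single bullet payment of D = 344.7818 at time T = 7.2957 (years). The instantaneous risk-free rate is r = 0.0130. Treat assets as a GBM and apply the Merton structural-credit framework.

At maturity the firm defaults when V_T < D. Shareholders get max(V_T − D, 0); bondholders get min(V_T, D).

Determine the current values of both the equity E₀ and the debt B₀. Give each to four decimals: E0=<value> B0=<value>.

d₁ = [ln(V₀/D) + (r + σ²/2)T] / (σ√T)
   = [ln(429.6411/344.7818) + (0.0130 + 0.5·0.2006²)·7.2957] / (0.2006·√7.2957)
   = [0.220038 + 0.241635] / 0.541832 = 0.852060
d₂ = d₁ − σ√T = 0.852060 − 0.541832 = 0.310229
N(d₁) = 0.802910,  N(d₂) = 0.621806,  e^(−rT) = 0.909515
E₀ = V₀·N(d₁) − D·e^(−rT)·N(d₂)
   = 429.6411·0.802910 − 344.7818·0.909515·0.621806 = 149.974376
B₀ = V₀ − E₀ = 429.6411 − 149.974376 = 279.666724

E0=149.9744 B0=279.6667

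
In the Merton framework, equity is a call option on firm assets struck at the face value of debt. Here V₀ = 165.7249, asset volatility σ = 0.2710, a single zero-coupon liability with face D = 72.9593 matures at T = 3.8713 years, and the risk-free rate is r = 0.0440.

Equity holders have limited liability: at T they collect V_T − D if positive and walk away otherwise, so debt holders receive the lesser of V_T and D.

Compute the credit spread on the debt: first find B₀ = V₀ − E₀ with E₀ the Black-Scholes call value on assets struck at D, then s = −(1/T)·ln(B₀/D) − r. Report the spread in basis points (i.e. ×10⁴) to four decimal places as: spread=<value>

spread=27.2310

d₁ = [ln(V₀/D) + (r + σ²/2)T] / (σ√T)
   = [ln(165.7249/72.9593) + (0.0440 + 0.5·0.2710²)·3.8713] / (0.2710·√3.8713)
   = [0.820427 + 0.312493] / 0.533209 = 2.124721
d₂ = d₁ − σ√T = 2.124721 − 0.533209 = 1.591511
N(d₁) = 0.983195,  N(d₂) = 0.944253,  e^(−rT) = 0.843380
E₀ = V₀·N(d₁) − D·e^(−rT)·N(d₂)
   = 165.7249·0.983195 − 72.9593·0.843380·0.944253 = 104.837722
B₀ = V₀ − E₀ = 165.7249 − 104.837722 = 60.887178
spread = −(1/T)·ln(B₀/D) − r = −(1/3.8713)·ln(60.887178/72.9593) − 0.0440 = 0.00272310
in basis points: 0.00272310 × 10⁴ = 27.2310 bp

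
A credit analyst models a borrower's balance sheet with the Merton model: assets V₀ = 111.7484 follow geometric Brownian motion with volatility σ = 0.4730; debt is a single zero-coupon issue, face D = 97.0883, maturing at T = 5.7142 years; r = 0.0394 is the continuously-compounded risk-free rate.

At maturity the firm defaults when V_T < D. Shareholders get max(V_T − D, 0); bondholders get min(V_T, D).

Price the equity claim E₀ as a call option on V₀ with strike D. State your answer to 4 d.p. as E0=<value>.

d₁ = [ln(V₀/D) + (r + σ²/2)T] / (σ√T)
   = [ln(111.7484/97.0883) + (0.0394 + 0.5·0.4730²)·5.7142] / (0.4730·√5.7142)
   = [0.140629 + 0.864356] / 1.130678 = 0.888834
d₂ = d₁ − σ√T = 0.888834 − 1.130678 = -0.241844
N(d₁) = 0.812954,  N(d₂) = 0.404451,  e^(−rT) = 0.798405
E₀ = V₀·N(d₁) − D·e^(−rT)·N(d₂)
   = 111.7484·0.812954 − 97.0883·0.798405·0.404451 = 59.494992

E0=59.4950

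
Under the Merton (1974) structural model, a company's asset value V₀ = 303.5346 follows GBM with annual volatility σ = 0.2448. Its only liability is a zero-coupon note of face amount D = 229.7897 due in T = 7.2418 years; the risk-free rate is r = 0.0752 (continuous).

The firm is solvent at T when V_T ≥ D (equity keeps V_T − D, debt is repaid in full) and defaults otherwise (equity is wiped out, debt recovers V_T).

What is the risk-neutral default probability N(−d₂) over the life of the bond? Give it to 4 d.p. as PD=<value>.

PD=0.1788

d₁ = [ln(V₀/D) + (r + σ²/2)T] / (σ√T)
   = [ln(303.5346/229.7897) + (0.0752 + 0.5·0.2448²)·7.2418] / (0.2448·√7.2418)
   = [0.278331 + 0.761573] / 0.658771 = 1.578551
d₂ = d₁ − σ√T = 1.578551 − 0.658771 = 0.919780
risk-neutral PD = N(−d₂) = N(-0.919780) = 0.178844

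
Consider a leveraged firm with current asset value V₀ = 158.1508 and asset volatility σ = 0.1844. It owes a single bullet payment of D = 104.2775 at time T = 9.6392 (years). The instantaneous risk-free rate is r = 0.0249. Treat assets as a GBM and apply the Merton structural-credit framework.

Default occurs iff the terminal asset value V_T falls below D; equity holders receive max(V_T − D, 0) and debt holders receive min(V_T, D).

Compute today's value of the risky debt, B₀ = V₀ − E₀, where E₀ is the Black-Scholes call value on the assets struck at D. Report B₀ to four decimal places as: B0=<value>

d₁ = [ln(V₀/D) + (r + σ²/2)T] / (σ√T)
   = [ln(158.1508/104.2775) + (0.0249 + 0.5·0.1844²)·9.6392] / (0.1844·√9.6392)
   = [0.416493 + 0.403899] / 0.572508 = 1.432980
d₂ = d₁ − σ√T = 1.432980 − 0.572508 = 0.860472
N(d₁) = 0.924068,  N(d₂) = 0.805236,  e^(−rT) = 0.786615
E₀ = V₀·N(d₁) − D·e^(−rT)·N(d₂)
   = 158.1508·0.924068 − 104.2775·0.786615·0.805236 = 80.091658
B₀ = V₀ − E₀ = 158.1508 − 80.091658 = 78.059142

B0=78.0591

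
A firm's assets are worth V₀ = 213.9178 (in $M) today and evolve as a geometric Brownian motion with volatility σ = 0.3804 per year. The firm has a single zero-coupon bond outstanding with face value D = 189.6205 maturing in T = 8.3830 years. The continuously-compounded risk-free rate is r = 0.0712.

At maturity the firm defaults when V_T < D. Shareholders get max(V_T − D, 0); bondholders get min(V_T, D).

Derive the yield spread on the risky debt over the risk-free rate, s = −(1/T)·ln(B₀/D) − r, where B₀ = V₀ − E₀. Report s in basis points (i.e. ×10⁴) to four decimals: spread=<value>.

d₁ = [ln(V₀/D) + (r + σ²/2)T] / (σ√T)
   = [ln(213.9178/189.6205) + (0.0712 + 0.5·0.3804²)·8.3830] / (0.3804·√8.3830)
   = [0.120567 + 1.203397] / 1.101388 = 1.202087
d₂ = d₁ − σ√T = 1.202087 − 1.101388 = 0.100700
N(d₁) = 0.885335,  N(d₂) = 0.540106,  e^(−rT) = 0.550532
E₀ = V₀·N(d₁) − D·e^(−rT)·N(d₂)
   = 213.9178·0.885335 − 189.6205·0.550532·0.540106 = 133.006136
B₀ = V₀ − E₀ = 213.9178 − 133.006136 = 80.911664
spread = −(1/T)·ln(B₀/D) − r = −(1/8.3830)·ln(80.911664/189.6205) − 0.0712 = 0.03039450
in basis points: 0.03039450 × 10⁴ = 303.9450 bp

spread=303.9450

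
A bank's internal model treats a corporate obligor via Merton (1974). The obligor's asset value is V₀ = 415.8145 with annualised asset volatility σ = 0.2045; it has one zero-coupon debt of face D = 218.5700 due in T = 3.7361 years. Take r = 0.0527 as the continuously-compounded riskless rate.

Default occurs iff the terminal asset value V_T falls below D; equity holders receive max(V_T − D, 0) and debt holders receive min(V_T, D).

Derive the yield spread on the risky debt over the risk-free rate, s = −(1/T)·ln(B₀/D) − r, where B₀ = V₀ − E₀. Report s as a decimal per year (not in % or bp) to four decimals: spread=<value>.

d₁ = [ln(V₀/D) + (r + σ²/2)T] / (σ√T)
   = [ln(415.8145/218.5700) + (0.0527 + 0.5·0.2045²)·3.7361] / (0.2045·√3.7361)
   = [0.643133 + 0.275015] / 0.395278 = 2.322790
d₂ = d₁ − σ√T = 2.322790 − 0.395278 = 1.927512
N(d₁) = 0.989905,  N(d₂) = 0.973042,  e^(−rT) = 0.821279
E₀ = V₀·N(d₁) − D·e^(−rT)·N(d₂)
   = 415.8145·0.989905 − 218.5700·0.821279·0.973042 = 236.948958
B₀ = V₀ − E₀ = 415.8145 − 236.948958 = 178.865542
spread = −(1/T)·ln(B₀/D) − r = −(1/3.7361)·ln(178.865542/218.5700) − 0.0527 = 0.00095808

spread=0.0010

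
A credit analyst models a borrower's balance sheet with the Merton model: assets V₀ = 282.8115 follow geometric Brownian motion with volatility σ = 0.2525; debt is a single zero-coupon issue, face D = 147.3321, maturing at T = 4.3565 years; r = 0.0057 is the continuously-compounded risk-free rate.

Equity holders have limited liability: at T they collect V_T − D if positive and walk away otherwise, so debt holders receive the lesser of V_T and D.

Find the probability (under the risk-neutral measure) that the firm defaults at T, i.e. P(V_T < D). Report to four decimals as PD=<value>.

PD=0.1536

d₁ = [ln(V₀/D) + (r + σ²/2)T] / (σ√T)
   = [ln(282.8115/147.3321) + (0.0057 + 0.5·0.2525²)·4.3565] / (0.2525·√4.3565)
   = [0.652091 + 0.163709] / 0.527024 = 1.547939
d₂ = d₁ − σ√T = 1.547939 − 0.527024 = 1.020915
risk-neutral PD = N(−d₂) = N(-1.020915) = 0.153647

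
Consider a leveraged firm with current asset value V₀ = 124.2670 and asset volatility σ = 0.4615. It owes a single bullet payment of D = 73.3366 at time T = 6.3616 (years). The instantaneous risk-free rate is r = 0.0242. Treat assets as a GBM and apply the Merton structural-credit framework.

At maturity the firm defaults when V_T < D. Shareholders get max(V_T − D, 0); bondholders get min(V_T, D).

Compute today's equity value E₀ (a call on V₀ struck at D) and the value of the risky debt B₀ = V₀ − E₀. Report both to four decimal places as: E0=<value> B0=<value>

d₁ = [ln(V₀/D) + (r + σ²/2)T] / (σ√T)
   = [ln(124.2670/73.3366) + (0.0242 + 0.5·0.4615²)·6.3616] / (0.4615·√6.3616)
   = [0.527373 + 0.831405] / 1.164005 = 1.167329
d₂ = d₁ − σ√T = 1.167329 − 1.164005 = 0.003324
N(d₁) = 0.878461,  N(d₂) = 0.501326,  e^(−rT) = 0.857314
E₀ = V₀·N(d₁) − D·e^(−rT)·N(d₂)
   = 124.2670·0.878461 − 73.3366·0.857314·0.501326 = 77.644114
B₀ = V₀ − E₀ = 124.2670 − 77.644114 = 46.622886

E0=77.6441 B0=46.6229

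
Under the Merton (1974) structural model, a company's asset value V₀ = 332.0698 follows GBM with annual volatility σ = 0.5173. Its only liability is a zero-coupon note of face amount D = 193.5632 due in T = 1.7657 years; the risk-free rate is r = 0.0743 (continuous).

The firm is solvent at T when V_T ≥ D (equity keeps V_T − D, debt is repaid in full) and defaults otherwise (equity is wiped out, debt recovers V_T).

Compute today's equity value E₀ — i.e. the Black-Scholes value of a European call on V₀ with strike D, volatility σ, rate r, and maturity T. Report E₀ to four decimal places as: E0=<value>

d₁ = [ln(V₀/D) + (r + σ²/2)T] / (σ√T)
   = [ln(332.0698/193.5632) + (0.0743 + 0.5·0.5173²)·1.7657] / (0.5173·√1.7657)
   = [0.539741 + 0.367442] / 0.687386 = 1.319756
d₂ = d₁ − σ√T = 1.319756 − 0.687386 = 0.632370
N(d₁) = 0.906542,  N(d₂) = 0.736427,  e^(−rT) = 0.877050
E₀ = V₀·N(d₁) − D·e^(−rT)·N(d₂)
   = 332.0698·0.906542 − 193.5632·0.877050·0.736427 = 176.015878

E0=176.0159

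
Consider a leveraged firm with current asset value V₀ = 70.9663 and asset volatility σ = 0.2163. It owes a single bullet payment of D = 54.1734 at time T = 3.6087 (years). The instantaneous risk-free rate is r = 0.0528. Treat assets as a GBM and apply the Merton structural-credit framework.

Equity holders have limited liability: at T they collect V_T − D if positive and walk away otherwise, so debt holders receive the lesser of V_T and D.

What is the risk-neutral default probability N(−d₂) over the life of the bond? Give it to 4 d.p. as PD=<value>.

d₁ = [ln(V₀/D) + (r + σ²/2)T] / (σ√T)
   = [ln(70.9663/54.1734) + (0.0528 + 0.5·0.2163²)·3.6087] / (0.2163·√3.6087)
   = [0.270015 + 0.274957] / 0.410896 = 1.326302
d₂ = d₁ − σ√T = 1.326302 − 0.410896 = 0.915406
risk-neutral PD = N(−d₂) = N(-0.915406) = 0.179989

PD=0.1800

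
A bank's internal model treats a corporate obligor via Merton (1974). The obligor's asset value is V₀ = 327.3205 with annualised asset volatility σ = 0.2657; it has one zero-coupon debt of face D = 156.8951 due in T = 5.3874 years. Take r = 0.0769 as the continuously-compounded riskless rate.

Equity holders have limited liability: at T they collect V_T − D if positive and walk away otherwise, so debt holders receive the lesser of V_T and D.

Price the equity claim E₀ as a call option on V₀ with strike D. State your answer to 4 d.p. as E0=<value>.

E0=224.9710

d₁ = [ln(V₀/D) + (r + σ²/2)T] / (σ√T)
   = [ln(327.3205/156.8951) + (0.0769 + 0.5·0.2657²)·5.3874] / (0.2657·√5.3874)
   = [0.735362 + 0.604457] / 0.616710 = 2.172526
d₂ = d₁ − σ√T = 2.172526 − 0.616710 = 1.555816
N(d₁) = 0.985092,  N(d₂) = 0.940124,  e^(−rT) = 0.660809
E₀ = V₀·N(d₁) − D·e^(−rT)·N(d₂)
   = 327.3205·0.985092 − 156.8951·0.660809·0.940124 = 224.970972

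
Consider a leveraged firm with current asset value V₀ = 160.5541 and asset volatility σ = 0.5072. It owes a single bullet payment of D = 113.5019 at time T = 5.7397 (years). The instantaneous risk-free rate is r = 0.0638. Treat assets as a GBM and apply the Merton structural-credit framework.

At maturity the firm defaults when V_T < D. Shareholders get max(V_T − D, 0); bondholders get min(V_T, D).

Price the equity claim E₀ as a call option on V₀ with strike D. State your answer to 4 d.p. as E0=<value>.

d₁ = [ln(V₀/D) + (r + σ²/2)T] / (σ√T)
   = [ln(160.5541/113.5019) + (0.0638 + 0.5·0.5072²)·5.7397] / (0.5072·√5.7397)
   = [0.346811 + 1.104467] / 1.215133 = 1.194337
d₂ = d₁ − σ√T = 1.194337 − 1.215133 = -0.020796
N(d₁) = 0.883827,  N(d₂) = 0.491704,  e^(−rT) = 0.693369
E₀ = V₀·N(d₁) − D·e^(−rT)·N(d₂)
   = 160.5541·0.883827 − 113.5019·0.693369·0.491704 = 103.205553

E0=103.2056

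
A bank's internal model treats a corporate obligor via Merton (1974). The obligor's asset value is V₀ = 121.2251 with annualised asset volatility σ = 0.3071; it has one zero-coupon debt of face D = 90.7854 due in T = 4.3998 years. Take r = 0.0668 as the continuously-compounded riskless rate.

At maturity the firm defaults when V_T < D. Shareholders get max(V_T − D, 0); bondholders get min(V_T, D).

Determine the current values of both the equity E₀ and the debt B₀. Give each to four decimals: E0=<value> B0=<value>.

d₁ = [ln(V₀/D) + (r + σ²/2)T] / (σ√T)
   = [ln(121.2251/90.7854) + (0.0668 + 0.5·0.3071²)·4.3998] / (0.3071·√4.3998)
   = [0.289151 + 0.501380] / 0.644164 = 1.227220
d₂ = d₁ − σ√T = 1.227220 − 0.644164 = 0.583056
N(d₁) = 0.890130,  N(d₂) = 0.720072,  e^(−rT) = 0.745346
E₀ = V₀·N(d₁) − D·e^(−rT)·N(d₂)
   = 121.2251·0.890130 − 90.7854·0.745346·0.720072 = 59.181303
B₀ = V₀ − E₀ = 121.2251 − 59.181303 = 62.043797

E0=59.1813 B0=62.0438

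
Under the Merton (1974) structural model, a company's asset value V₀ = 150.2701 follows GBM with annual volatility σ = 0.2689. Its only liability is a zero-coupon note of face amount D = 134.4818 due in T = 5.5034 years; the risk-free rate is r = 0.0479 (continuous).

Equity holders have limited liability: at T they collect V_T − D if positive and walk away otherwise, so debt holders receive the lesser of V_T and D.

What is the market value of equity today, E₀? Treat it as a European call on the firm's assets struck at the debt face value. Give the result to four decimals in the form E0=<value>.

E0=59.9907

d₁ = [ln(V₀/D) + (r + σ²/2)T] / (σ√T)
   = [ln(150.2701/134.4818) + (0.0479 + 0.5·0.2689²)·5.5034] / (0.2689·√5.5034)
   = [0.111005 + 0.462581] / 0.630821 = 0.909269
d₂ = d₁ − σ√T = 0.909269 − 0.630821 = 0.278447
N(d₁) = 0.818396,  N(d₂) = 0.609666,  e^(−rT) = 0.768271
E₀ = V₀·N(d₁) − D·e^(−rT)·N(d₂)
   = 150.2701·0.818396 − 134.4818·0.768271·0.609666 = 59.990724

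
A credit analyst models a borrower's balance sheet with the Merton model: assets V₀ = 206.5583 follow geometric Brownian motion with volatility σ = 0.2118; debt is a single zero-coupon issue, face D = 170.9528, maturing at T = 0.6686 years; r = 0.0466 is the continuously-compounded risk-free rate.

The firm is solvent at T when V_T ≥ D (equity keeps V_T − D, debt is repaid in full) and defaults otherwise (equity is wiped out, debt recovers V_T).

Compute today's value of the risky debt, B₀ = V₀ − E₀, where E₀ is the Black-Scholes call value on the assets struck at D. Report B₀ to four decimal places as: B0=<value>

B0=164.1659

d₁ = [ln(V₀/D) + (r + σ²/2)T] / (σ√T)
   = [ln(206.5583/170.9528) + (0.0466 + 0.5·0.2118²)·0.6686] / (0.2118·√0.6686)
   = [0.189195 + 0.046153] / 0.173185 = 1.358946
d₂ = d₁ − σ√T = 1.358946 − 0.173185 = 1.185761
N(d₁) = 0.912918,  N(d₂) = 0.882142,  e^(−rT) = 0.969324
E₀ = V₀·N(d₁) − D·e^(−rT)·N(d₂)
   = 206.5583·0.912918 − 170.9528·0.969324·0.882142 = 42.392361
B₀ = V₀ − E₀ = 206.5583 − 42.392361 = 164.165939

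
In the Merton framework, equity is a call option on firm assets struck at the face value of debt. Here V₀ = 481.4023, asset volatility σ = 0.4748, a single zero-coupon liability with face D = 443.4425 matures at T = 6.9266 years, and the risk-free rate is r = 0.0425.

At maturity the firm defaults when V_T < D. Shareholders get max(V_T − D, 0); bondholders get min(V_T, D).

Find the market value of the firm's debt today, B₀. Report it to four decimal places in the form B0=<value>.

d₁ = [ln(V₀/D) + (r + σ²/2)T] / (σ√T)
   = [ln(481.4023/443.4425) + (0.0425 + 0.5·0.4748²)·6.9266] / (0.4748·√6.9266)
   = [0.082135 + 1.075130] / 1.249599 = 0.926109
d₂ = d₁ − σ√T = 0.926109 − 1.249599 = -0.323491
N(d₁) = 0.822805,  N(d₂) = 0.373162,  e^(−rT) = 0.744993
E₀ = V₀·N(d₁) − D·e^(−rT)·N(d₂)
   = 481.4023·0.822805 − 443.4425·0.744993·0.373162 = 272.822009
B₀ = V₀ − E₀ = 481.4023 − 272.822009 = 208.580291

B0=208.5803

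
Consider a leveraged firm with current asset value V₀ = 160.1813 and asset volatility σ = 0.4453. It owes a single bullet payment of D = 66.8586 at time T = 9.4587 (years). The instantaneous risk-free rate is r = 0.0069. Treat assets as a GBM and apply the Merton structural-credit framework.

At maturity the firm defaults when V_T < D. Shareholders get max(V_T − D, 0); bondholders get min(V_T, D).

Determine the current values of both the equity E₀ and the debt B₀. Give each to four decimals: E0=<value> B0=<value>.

E0=115.1817 B0=44.9996

d₁ = [ln(V₀/D) + (r + σ²/2)T] / (σ√T)
   = [ln(160.1813/66.8586) + (0.0069 + 0.5·0.4453²)·9.4587] / (0.4453·√9.4587)
   = [0.873726 + 1.003058] / 1.369520 = 1.370395
d₂ = d₁ − σ√T = 1.370395 − 1.369520 = 0.000875
N(d₁) = 0.914718,  N(d₂) = 0.500349,  e^(−rT) = 0.936819
E₀ = V₀·N(d₁) − D·e^(−rT)·N(d₂)
   = 160.1813·0.914718 − 66.8586·0.936819·0.500349 = 115.181679
B₀ = V₀ − E₀ = 160.1813 − 115.181679 = 44.999621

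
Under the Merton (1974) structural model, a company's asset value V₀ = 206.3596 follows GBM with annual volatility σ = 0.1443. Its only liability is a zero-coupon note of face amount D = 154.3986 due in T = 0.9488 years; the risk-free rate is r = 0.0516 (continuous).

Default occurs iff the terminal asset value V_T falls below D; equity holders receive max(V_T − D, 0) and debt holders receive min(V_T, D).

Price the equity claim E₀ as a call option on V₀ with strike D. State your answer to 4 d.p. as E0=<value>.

d₁ = [ln(V₀/D) + (r + σ²/2)T] / (σ√T)
   = [ln(206.3596/154.3986) + (0.0516 + 0.5·0.1443²)·0.9488] / (0.1443·√0.9488)
   = [0.290083 + 0.058836] / 0.140557 = 2.482395
d₂ = d₁ − σ√T = 2.482395 − 0.140557 = 2.341838
N(d₁) = 0.993475,  N(d₂) = 0.990405,  e^(−rT) = 0.952221
E₀ = V₀·N(d₁) − D·e^(−rT)·N(d₂)
   = 206.3596·0.993475 − 154.3986·0.952221·0.990405 = 59.402084

E0=59.4021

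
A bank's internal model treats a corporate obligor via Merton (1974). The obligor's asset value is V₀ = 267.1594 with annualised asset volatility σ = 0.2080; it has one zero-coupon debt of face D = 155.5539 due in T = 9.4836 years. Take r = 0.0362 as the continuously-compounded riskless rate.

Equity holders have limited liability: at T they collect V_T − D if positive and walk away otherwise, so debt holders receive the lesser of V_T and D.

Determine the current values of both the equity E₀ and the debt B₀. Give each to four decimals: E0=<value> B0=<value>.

E0=160.8678 B0=106.2916

d₁ = [ln(V₀/D) + (r + σ²/2)T] / (σ√T)
   = [ln(267.1594/155.5539) + (0.0362 + 0.5·0.2080²)·9.4836] / (0.2080·√9.4836)
   = [0.540853 + 0.548456] / 0.640545 = 1.700596
d₂ = d₁ − σ√T = 1.700596 − 0.640545 = 1.060050
N(d₁) = 0.955491,  N(d₂) = 0.855439,  e^(−rT) = 0.709421
E₀ = V₀·N(d₁) − D·e^(−rT)·N(d₂)
   = 267.1594·0.955491 − 155.5539·0.709421·0.855439 = 160.867847
B₀ = V₀ − E₀ = 267.1594 − 160.867847 = 106.291553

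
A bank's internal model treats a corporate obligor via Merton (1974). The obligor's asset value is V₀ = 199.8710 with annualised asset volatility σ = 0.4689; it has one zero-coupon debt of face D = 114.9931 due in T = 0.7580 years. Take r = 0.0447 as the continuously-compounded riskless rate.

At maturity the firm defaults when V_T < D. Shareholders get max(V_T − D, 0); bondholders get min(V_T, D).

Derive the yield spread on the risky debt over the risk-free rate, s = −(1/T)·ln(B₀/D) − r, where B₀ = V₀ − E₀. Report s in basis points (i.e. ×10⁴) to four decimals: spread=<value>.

d₁ = [ln(V₀/D) + (r + σ²/2)T] / (σ√T)
   = [ln(199.8710/114.9931) + (0.0447 + 0.5·0.4689²)·0.7580] / (0.4689·√0.7580)
   = [0.552800 + 0.117212] / 0.408239 = 1.641224
d₂ = d₁ − σ√T = 1.641224 − 0.408239 = 1.232985
N(d₁) = 0.949625,  N(d₂) = 0.891209,  e^(−rT) = 0.966685
E₀ = V₀·N(d₁) − D·e^(−rT)·N(d₂)
   = 199.8710·0.949625 − 114.9931·0.966685·0.891209 = 90.733710
B₀ = V₀ − E₀ = 199.8710 − 90.733710 = 109.137290
spread = −(1/T)·ln(B₀/D) − r = −(1/0.7580)·ln(109.137290/114.9931) − 0.0447 = 0.02425184
in basis points: 0.02425184 × 10⁴ = 242.5184 bp

spread=242.5184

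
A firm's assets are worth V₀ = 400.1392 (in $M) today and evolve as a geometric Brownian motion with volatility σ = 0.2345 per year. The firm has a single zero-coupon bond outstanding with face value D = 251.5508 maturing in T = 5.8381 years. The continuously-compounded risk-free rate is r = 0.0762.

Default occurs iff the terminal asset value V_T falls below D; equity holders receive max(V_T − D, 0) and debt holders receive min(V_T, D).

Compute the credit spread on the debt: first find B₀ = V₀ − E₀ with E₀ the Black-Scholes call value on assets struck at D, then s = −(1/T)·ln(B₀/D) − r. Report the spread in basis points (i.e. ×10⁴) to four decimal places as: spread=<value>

spread=34.4926

d₁ = [ln(V₀/D) + (r + σ²/2)T] / (σ√T)
   = [ln(400.1392/251.5508) + (0.0762 + 0.5·0.2345²)·5.8381] / (0.2345·√5.8381)
   = [0.464168 + 0.605383] / 0.566603 = 1.887654
d₂ = d₁ − σ√T = 1.887654 − 0.566603 = 1.321052
N(d₁) = 0.970464,  N(d₂) = 0.906758,  e^(−rT) = 0.640912
E₀ = V₀·N(d₁) − D·e^(−rT)·N(d₂)
   = 400.1392·0.970464 − 251.5508·0.640912·0.906758 = 242.131369
B₀ = V₀ − E₀ = 400.1392 − 242.131369 = 158.007831
spread = −(1/T)·ln(B₀/D) − r = −(1/5.8381)·ln(158.007831/251.5508) − 0.0762 = 0.00344926
in basis points: 0.00344926 × 10⁴ = 34.4926 bp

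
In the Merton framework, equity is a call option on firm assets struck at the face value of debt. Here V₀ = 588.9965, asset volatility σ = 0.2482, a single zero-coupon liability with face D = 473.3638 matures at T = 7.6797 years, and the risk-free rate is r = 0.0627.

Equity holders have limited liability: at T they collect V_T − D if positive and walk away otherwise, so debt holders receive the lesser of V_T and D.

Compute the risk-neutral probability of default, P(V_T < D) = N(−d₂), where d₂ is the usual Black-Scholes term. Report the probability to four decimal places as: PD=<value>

d₁ = [ln(V₀/D) + (r + σ²/2)T] / (σ√T)
   = [ln(588.9965/473.3638) + (0.0627 + 0.5·0.2482²)·7.6797] / (0.2482·√7.6797)
   = [0.218556 + 0.718064] / 0.687819 = 1.361726
d₂ = d₁ − σ√T = 1.361726 − 0.687819 = 0.673907
risk-neutral PD = N(−d₂) = N(-0.673907) = 0.250185

PD=0.2502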